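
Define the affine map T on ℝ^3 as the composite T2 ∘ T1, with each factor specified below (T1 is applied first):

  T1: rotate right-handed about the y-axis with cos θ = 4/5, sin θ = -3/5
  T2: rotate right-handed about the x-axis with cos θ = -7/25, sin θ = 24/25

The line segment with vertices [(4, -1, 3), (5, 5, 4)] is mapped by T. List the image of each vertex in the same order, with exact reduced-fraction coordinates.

T1 rotate right-handed about the y-axis with cos θ = 4/5, sin θ = -3/5: (4, -1, 3) → (7/5, -1, 24/5); (5, 5, 4) → (8/5, 5, 31/5)
T2 rotate right-handed about the x-axis with cos θ = -7/25, sin θ = 24/25: (7/5, -1, 24/5) → (7/5, -541/125, -288/125); (8/5, 5, 31/5) → (8/5, -919/125, 383/125)

image vertices: (7/5, -541/125, -288/125), (8/5, -919/125, 383/125)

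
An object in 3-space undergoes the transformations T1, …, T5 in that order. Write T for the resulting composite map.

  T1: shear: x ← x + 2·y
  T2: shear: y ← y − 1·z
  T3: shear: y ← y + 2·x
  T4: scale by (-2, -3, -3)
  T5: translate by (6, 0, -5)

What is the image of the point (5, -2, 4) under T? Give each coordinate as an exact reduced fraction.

T1 shear: x ← x + 2·y: (5, -2, 4) → (1, -2, 4)
T2 shear: y ← y − 1·z: (1, -2, 4) → (1, -6, 4)
T3 shear: y ← y + 2·x: (1, -6, 4) → (1, -4, 4)
T4 scale by (-2, -3, -3): (1, -4, 4) → (-2, 12, -12)
T5 translate by (6, 0, -5): (-2, 12, -12) → (4, 12, -17)

T(p) = (4, 12, -17)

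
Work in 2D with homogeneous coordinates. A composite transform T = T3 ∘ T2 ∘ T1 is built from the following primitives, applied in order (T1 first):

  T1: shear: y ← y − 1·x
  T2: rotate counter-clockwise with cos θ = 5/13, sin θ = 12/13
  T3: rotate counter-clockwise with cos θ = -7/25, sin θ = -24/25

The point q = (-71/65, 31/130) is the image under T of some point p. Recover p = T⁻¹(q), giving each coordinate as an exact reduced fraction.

T1 = [1 0 0; -1 1 0; 0 0 1]
T2·T1 = [17/13 -12/13 0; 7/13 5/13 0; 0 0 1]
T3·…·T1 = [49/325 204/325 0; -457/325 253/325 0; 0 0 1]
det M = 1; M⁻¹ = [253/325 -204/325 0; 457/325 49/325 0; 0 0 1]
M⁻¹ · (-71/65, 31/130)ᵀ = (-1, -3/2)ᵀ

p = (-1, -3/2)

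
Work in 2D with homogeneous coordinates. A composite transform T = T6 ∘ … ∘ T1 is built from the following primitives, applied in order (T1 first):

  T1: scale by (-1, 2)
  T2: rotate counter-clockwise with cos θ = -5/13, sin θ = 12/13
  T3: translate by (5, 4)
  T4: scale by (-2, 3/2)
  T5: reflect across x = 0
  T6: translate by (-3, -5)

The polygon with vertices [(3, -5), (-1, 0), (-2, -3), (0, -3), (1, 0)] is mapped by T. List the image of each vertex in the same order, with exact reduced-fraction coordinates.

image vertices: (361/13, 34/13), (81/13, 31/13), (215/13, 94/13), (235/13, 58/13), (101/13, -5/13)

T1 scale by (-1, 2): (3, -5) → (-3, -10); (-1, 0) → (1, 0); (-2, -3) → (2, -6); (0, -3) → (0, -6); (1, 0) → (-1, 0)
T2 rotate counter-clockwise with cos θ = -5/13, sin θ = 12/13: (-3, -10) → (135/13, 14/13); (1, 0) → (-5/13, 12/13); (2, -6) → (62/13, 54/13); (0, -6) → (72/13, 30/13); (-1, 0) → (5/13, -12/13)
T3 translate by (5, 4): (135/13, 14/13) → (200/13, 66/13); (-5/13, 12/13) → (60/13, 64/13); (62/13, 54/13) → (127/13, 106/13); (72/13, 30/13) → (137/13, 82/13); (5/13, -12/13) → (70/13, 40/13)
T4 scale by (-2, 3/2): (200/13, 66/13) → (-400/13, 99/13); (60/13, 64/13) → (-120/13, 96/13); (127/13, 106/13) → (-254/13, 159/13); (137/13, 82/13) → (-274/13, 123/13); (70/13, 40/13) → (-140/13, 60/13)
T5 reflect across x = 0: (-400/13, 99/13) → (400/13, 99/13); (-120/13, 96/13) → (120/13, 96/13); (-254/13, 159/13) → (254/13, 159/13); (-274/13, 123/13) → (274/13, 123/13); (-140/13, 60/13) → (140/13, 60/13)
T6 translate by (-3, -5): (400/13, 99/13) → (361/13, 34/13); (120/13, 96/13) → (81/13, 31/13); (254/13, 159/13) → (215/13, 94/13); (274/13, 123/13) → (235/13, 58/13); (140/13, 60/13) → (101/13, -5/13)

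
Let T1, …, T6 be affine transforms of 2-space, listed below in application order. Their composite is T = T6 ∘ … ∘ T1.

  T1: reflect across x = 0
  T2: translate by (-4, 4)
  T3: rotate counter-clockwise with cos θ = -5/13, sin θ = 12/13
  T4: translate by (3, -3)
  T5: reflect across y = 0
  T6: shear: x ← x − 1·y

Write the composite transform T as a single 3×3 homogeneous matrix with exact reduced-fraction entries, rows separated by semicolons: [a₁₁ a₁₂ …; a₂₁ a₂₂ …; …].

T1 = [-1 0 0; 0 1 0; 0 0 1]
T2·T1 = [-1 0 -4; 0 1 4; 0 0 1]
T3·…·T1 = [5/13 -12/13 -28/13; -12/13 -5/13 -68/13; 0 0 1]
T4·…·T1 = [5/13 -12/13 11/13; -12/13 -5/13 -107/13; 0 0 1]
T5·…·T1 = [5/13 -12/13 11/13; 12/13 5/13 107/13; 0 0 1]
T6·…·T1 = [-7/13 -17/13 -96/13; 12/13 5/13 107/13; 0 0 1]

T = [-7/13 -17/13 -96/13; 12/13 5/13 107/13; 0 0 1]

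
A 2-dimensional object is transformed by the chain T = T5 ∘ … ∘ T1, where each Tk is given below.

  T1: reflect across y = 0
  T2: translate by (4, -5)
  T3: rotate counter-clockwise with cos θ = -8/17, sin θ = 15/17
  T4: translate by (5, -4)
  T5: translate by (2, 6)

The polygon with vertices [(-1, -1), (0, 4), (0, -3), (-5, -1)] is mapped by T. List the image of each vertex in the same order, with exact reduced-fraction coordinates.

image vertices: (155/17, 111/17), (222/17, 166/17), (117/17, 110/17), (11, 3)

T1 reflect across y = 0: (-1, -1) → (-1, 1); (0, 4) → (0, -4); (0, -3) → (0, 3); (-5, -1) → (-5, 1)
T2 translate by (4, -5): (-1, 1) → (3, -4); (0, -4) → (4, -9); (0, 3) → (4, -2); (-5, 1) → (-1, -4)
T3 rotate counter-clockwise with cos θ = -8/17, sin θ = 15/17: (3, -4) → (36/17, 77/17); (4, -9) → (103/17, 132/17); (4, -2) → (-2/17, 76/17); (-1, -4) → (4, 1)
T4 translate by (5, -4): (36/17, 77/17) → (121/17, 9/17); (103/17, 132/17) → (188/17, 64/17); (-2/17, 76/17) → (83/17, 8/17); (4, 1) → (9, -3)
T5 translate by (2, 6): (121/17, 9/17) → (155/17, 111/17); (188/17, 64/17) → (222/17, 166/17); (83/17, 8/17) → (117/17, 110/17); (9, -3) → (11, 3)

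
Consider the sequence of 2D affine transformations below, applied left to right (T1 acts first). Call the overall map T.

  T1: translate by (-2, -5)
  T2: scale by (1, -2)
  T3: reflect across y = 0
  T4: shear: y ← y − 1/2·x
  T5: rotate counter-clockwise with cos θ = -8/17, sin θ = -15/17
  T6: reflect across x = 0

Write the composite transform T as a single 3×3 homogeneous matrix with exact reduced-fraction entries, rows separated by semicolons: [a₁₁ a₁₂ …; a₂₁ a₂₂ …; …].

T = [31/34 -30/17 7; -11/17 -16/17 6; 0 0 1]

T1 = [1 0 -2; 0 1 -5; 0 0 1]
T2·T1 = [1 0 -2; 0 -2 10; 0 0 1]
T3·…·T1 = [1 0 -2; 0 2 -10; 0 0 1]
T4·…·T1 = [1 0 -2; -1/2 2 -9; 0 0 1]
T5·…·T1 = [-31/34 30/17 -7; -11/17 -16/17 6; 0 0 1]
T6·…·T1 = [31/34 -30/17 7; -11/17 -16/17 6; 0 0 1]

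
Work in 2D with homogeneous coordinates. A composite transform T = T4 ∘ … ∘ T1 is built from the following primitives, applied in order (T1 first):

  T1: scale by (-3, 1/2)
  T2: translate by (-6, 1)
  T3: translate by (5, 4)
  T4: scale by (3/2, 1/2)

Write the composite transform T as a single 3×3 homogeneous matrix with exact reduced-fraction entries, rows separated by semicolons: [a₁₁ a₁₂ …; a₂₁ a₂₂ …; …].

T = [-9/2 0 -3/2; 0 1/4 5/2; 0 0 1]

T1 = [-3 0 0; 0 1/2 0; 0 0 1]
T2·T1 = [-3 0 -6; 0 1/2 1; 0 0 1]
T3·…·T1 = [-3 0 -1; 0 1/2 5; 0 0 1]
T4·…·T1 = [-9/2 0 -3/2; 0 1/4 5/2; 0 0 1]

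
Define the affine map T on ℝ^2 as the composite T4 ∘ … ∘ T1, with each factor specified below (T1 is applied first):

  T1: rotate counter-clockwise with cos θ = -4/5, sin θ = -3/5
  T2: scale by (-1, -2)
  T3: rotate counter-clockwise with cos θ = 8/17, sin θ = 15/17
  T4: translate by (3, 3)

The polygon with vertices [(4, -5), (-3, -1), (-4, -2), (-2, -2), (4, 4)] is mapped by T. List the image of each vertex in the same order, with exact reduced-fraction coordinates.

T1 rotate counter-clockwise with cos θ = -4/5, sin θ = -3/5: (4, -5) → (-31/5, 8/5); (-3, -1) → (9/5, 13/5); (-4, -2) → (2, 4); (-2, -2) → (2/5, 14/5); (4, 4) → (-4/5, -28/5)
T2 scale by (-1, -2): (-31/5, 8/5) → (31/5, -16/5); (9/5, 13/5) → (-9/5, -26/5); (2, 4) → (-2, -8); (2/5, 14/5) → (-2/5, -28/5); (-4/5, -28/5) → (4/5, 56/5)
T3 rotate counter-clockwise with cos θ = 8/17, sin θ = 15/17: (31/5, -16/5) → (488/85, 337/85); (-9/5, -26/5) → (318/85, -343/85); (-2, -8) → (104/17, -94/17); (-2/5, -28/5) → (404/85, -254/85); (4/5, 56/5) → (-808/85, 508/85)
T4 translate by (3, 3): (488/85, 337/85) → (743/85, 592/85); (318/85, -343/85) → (573/85, -88/85); (104/17, -94/17) → (155/17, -43/17); (404/85, -254/85) → (659/85, 1/85); (-808/85, 508/85) → (-553/85, 763/85)

image vertices: (743/85, 592/85), (573/85, -88/85), (155/17, -43/17), (659/85, 1/85), (-553/85, 763/85)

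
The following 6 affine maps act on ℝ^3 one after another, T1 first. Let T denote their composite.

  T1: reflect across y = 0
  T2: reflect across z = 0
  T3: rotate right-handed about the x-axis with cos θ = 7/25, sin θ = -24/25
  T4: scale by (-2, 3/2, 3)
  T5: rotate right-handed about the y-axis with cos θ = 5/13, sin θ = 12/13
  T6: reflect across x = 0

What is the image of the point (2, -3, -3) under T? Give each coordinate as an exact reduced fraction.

T1 reflect across y = 0: (2, -3, -3) → (2, 3, -3)
T2 reflect across z = 0: (2, 3, -3) → (2, 3, 3)
T3 rotate right-handed about the x-axis with cos θ = 7/25, sin θ = -24/25: (2, 3, 3) → (2, 93/25, -51/25)
T4 scale by (-2, 3/2, 3): (2, 93/25, -51/25) → (-4, 279/50, -153/25)
T5 rotate right-handed about the y-axis with cos θ = 5/13, sin θ = 12/13: (-4, 279/50, -153/25) → (-2336/325, 279/50, 87/65)
T6 reflect across x = 0: (-2336/325, 279/50, 87/65) → (2336/325, 279/50, 87/65)

T(p) = (2336/325, 279/50, 87/65)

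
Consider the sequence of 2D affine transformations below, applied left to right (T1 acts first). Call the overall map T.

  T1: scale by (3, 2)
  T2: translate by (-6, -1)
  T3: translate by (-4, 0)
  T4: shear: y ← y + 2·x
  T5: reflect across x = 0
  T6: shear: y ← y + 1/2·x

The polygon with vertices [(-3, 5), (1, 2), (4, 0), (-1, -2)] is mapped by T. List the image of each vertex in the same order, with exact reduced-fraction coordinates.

image vertices: (19, -39/2), (7, -15/2), (-2, 2), (13, -49/2)

T1 scale by (3, 2): (-3, 5) → (-9, 10); (1, 2) → (3, 4); (4, 0) → (12, 0); (-1, -2) → (-3, -4)
T2 translate by (-6, -1): (-9, 10) → (-15, 9); (3, 4) → (-3, 3); (12, 0) → (6, -1); (-3, -4) → (-9, -5)
T3 translate by (-4, 0): (-15, 9) → (-19, 9); (-3, 3) → (-7, 3); (6, -1) → (2, -1); (-9, -5) → (-13, -5)
T4 shear: y ← y + 2·x: (-19, 9) → (-19, -29); (-7, 3) → (-7, -11); (2, -1) → (2, 3); (-13, -5) → (-13, -31)
T5 reflect across x = 0: (-19, -29) → (19, -29); (-7, -11) → (7, -11); (2, 3) → (-2, 3); (-13, -31) → (13, -31)
T6 shear: y ← y + 1/2·x: (19, -29) → (19, -39/2); (7, -11) → (7, -15/2); (-2, 3) → (-2, 2); (13, -31) → (13, -49/2)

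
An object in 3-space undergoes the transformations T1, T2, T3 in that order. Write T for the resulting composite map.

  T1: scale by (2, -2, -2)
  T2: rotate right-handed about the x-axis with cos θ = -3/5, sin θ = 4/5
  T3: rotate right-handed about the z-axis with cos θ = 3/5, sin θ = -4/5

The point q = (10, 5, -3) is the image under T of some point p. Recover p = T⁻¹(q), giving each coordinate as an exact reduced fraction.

T1 = [2 0 0 0; 0 -2 0 0; 0 0 -2 0; 0 0 0 1]
T2·T1 = [2 0 0 0; 0 6/5 8/5 0; 0 -8/5 6/5 0; 0 0 0 1]
T3·…·T1 = [6/5 24/25 32/25 0; -8/5 18/25 24/25 0; 0 -8/5 6/5 0; 0 0 0 1]
det M = 8; M⁻¹ = [3/10 -2/5 0 0; 6/25 9/50 -2/5 0; 8/25 6/25 3/10 0; 0 0 0 1]
M⁻¹ · (10, 5, -3)ᵀ = (1, 9/2, 7/2)ᵀ

p = (1, 9/2, 7/2)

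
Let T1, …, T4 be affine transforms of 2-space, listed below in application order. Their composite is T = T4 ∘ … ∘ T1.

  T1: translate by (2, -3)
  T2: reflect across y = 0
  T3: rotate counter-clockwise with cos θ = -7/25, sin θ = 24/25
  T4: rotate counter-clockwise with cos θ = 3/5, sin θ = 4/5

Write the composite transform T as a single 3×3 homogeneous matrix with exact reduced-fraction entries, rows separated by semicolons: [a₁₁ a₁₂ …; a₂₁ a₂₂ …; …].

T1 = [1 0 2; 0 1 -3; 0 0 1]
T2·T1 = [1 0 2; 0 -1 3; 0 0 1]
T3·…·T1 = [-7/25 24/25 -86/25; 24/25 7/25 27/25; 0 0 1]
T4·…·T1 = [-117/125 44/125 -366/125; 44/125 117/125 -263/125; 0 0 1]

T = [-117/125 44/125 -366/125; 44/125 117/125 -263/125; 0 0 1]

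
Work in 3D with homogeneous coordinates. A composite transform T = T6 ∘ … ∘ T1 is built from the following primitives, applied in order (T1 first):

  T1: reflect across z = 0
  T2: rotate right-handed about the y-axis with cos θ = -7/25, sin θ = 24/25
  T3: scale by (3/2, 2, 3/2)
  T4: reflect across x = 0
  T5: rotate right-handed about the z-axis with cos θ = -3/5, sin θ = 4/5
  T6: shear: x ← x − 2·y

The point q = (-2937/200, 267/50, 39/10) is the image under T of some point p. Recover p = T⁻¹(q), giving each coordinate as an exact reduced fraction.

p = (-5/4, 0, 5)

T1 = [1 0 0 0; 0 1 0 0; 0 0 -1 0; 0 0 0 1]
T2·T1 = [-7/25 0 -24/25 0; 0 1 0 0; -24/25 0 7/25 0; 0 0 0 1]
T3·…·T1 = [-21/50 0 -36/25 0; 0 2 0 0; -36/25 0 21/50 0; 0 0 0 1]
T4·…·T1 = [21/50 0 36/25 0; 0 2 0 0; -36/25 0 21/50 0; 0 0 0 1]
T5·…·T1 = [-63/250 -8/5 -108/125 0; 42/125 -6/5 144/125 0; -36/25 0 21/50 0; 0 0 0 1]
T6·…·T1 = [-231/250 4/5 -396/125 0; 42/125 -6/5 144/125 0; -36/25 0 21/50 0; 0 0 0 1]
det M = 9/2; M⁻¹ = [-14/125 -28/375 -16/25 0; -2/5 -11/10 0 0; -48/125 -32/125 14/75 0; 0 0 0 1]
M⁻¹ · (-2937/200, 267/50, 39/10)ᵀ = (-5/4, 0, 5)ᵀ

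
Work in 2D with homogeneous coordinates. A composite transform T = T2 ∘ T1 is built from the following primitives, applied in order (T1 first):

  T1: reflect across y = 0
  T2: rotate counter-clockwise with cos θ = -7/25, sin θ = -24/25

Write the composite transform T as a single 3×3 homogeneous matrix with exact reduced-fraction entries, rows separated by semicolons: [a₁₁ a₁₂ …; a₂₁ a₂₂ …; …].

T1 = [1 0 0; 0 -1 0; 0 0 1]
T2·T1 = [-7/25 -24/25 0; -24/25 7/25 0; 0 0 1]

T = [-7/25 -24/25 0; -24/25 7/25 0; 0 0 1]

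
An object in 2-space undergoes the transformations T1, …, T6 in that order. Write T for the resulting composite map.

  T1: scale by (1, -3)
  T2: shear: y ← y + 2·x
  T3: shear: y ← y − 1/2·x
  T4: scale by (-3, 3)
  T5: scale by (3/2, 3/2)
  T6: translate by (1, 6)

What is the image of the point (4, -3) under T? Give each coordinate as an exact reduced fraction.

T(p) = (-17, 147/2)

T1 scale by (1, -3): (4, -3) → (4, 9)
T2 shear: y ← y + 2·x: (4, 9) → (4, 17)
T3 shear: y ← y − 1/2·x: (4, 17) → (4, 15)
T4 scale by (-3, 3): (4, 15) → (-12, 45)
T5 scale by (3/2, 3/2): (-12, 45) → (-18, 135/2)
T6 translate by (1, 6): (-18, 135/2) → (-17, 147/2)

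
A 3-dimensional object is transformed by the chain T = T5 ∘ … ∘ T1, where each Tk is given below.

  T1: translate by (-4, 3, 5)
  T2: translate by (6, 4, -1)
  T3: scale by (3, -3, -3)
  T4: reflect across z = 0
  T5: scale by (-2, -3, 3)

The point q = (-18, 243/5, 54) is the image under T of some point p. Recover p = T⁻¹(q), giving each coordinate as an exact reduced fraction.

p = (1, -8/5, 2)

T1 = [1 0 0 -4; 0 1 0 3; 0 0 1 5; 0 0 0 1]
T2·T1 = [1 0 0 2; 0 1 0 7; 0 0 1 4; 0 0 0 1]
T3·…·T1 = [3 0 0 6; 0 -3 0 -21; 0 0 -3 -12; 0 0 0 1]
T4·…·T1 = [3 0 0 6; 0 -3 0 -21; 0 0 3 12; 0 0 0 1]
T5·…·T1 = [-6 0 0 -12; 0 9 0 63; 0 0 9 36; 0 0 0 1]
det M = -486; M⁻¹ = [-1/6 0 0 -2; 0 1/9 0 -7; 0 0 1/9 -4; 0 0 0 1]
M⁻¹ · (-18, 243/5, 54)ᵀ = (1, -8/5, 2)ᵀ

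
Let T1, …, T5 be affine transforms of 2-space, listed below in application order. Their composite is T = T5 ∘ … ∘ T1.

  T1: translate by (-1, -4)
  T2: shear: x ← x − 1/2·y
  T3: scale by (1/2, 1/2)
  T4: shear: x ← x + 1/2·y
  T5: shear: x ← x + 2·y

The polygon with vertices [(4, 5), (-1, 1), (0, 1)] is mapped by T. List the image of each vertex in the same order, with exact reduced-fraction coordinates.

T1 translate by (-1, -4): (4, 5) → (3, 1); (-1, 1) → (-2, -3); (0, 1) → (-1, -3)
T2 shear: x ← x − 1/2·y: (3, 1) → (5/2, 1); (-2, -3) → (-1/2, -3); (-1, -3) → (1/2, -3)
T3 scale by (1/2, 1/2): (5/2, 1) → (5/4, 1/2); (-1/2, -3) → (-1/4, -3/2); (1/2, -3) → (1/4, -3/2)
T4 shear: x ← x + 1/2·y: (5/4, 1/2) → (3/2, 1/2); (-1/4, -3/2) → (-1, -3/2); (1/4, -3/2) → (-1/2, -3/2)
T5 shear: x ← x + 2·y: (3/2, 1/2) → (5/2, 1/2); (-1, -3/2) → (-4, -3/2); (-1/2, -3/2) → (-7/2, -3/2)

image vertices: (5/2, 1/2), (-4, -3/2), (-7/2, -3/2)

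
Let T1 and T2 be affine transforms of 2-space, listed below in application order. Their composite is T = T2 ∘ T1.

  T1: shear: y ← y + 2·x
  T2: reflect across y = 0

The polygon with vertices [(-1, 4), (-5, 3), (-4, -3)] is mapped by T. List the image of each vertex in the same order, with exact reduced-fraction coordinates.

T1 shear: y ← y + 2·x: (-1, 4) → (-1, 2); (-5, 3) → (-5, -7); (-4, -3) → (-4, -11)
T2 reflect across y = 0: (-1, 2) → (-1, -2); (-5, -7) → (-5, 7); (-4, -11) → (-4, 11)

image vertices: (-1, -2), (-5, 7), (-4, 11)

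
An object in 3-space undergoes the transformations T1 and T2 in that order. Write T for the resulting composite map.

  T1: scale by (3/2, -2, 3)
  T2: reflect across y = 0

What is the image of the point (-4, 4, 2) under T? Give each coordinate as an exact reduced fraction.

T(p) = (-6, 8, 6)

T1 scale by (3/2, -2, 3): (-4, 4, 2) → (-6, -8, 6)
T2 reflect across y = 0: (-6, -8, 6) → (-6, 8, 6)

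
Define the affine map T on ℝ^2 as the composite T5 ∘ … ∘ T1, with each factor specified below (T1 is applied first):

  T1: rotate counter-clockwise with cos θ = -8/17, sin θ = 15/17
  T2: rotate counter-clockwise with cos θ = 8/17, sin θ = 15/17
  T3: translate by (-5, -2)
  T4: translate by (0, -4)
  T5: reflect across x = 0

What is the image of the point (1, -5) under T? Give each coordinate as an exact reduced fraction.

T(p) = (6, -1)

T1 rotate counter-clockwise with cos θ = -8/17, sin θ = 15/17: (1, -5) → (67/17, 55/17)
T2 rotate counter-clockwise with cos θ = 8/17, sin θ = 15/17: (67/17, 55/17) → (-1, 5)
T3 translate by (-5, -2): (-1, 5) → (-6, 3)
T4 translate by (0, -4): (-6, 3) → (-6, -1)
T5 reflect across x = 0: (-6, -1) → (6, -1)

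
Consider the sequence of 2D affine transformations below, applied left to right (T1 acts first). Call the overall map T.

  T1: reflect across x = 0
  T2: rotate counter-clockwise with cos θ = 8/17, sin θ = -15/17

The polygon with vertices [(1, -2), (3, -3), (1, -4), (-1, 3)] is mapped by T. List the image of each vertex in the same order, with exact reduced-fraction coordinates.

image vertices: (-38/17, -1/17), (-69/17, 21/17), (-4, -1), (53/17, 9/17)

T1 reflect across x = 0: (1, -2) → (-1, -2); (3, -3) → (-3, -3); (1, -4) → (-1, -4); (-1, 3) → (1, 3)
T2 rotate counter-clockwise with cos θ = 8/17, sin θ = -15/17: (-1, -2) → (-38/17, -1/17); (-3, -3) → (-69/17, 21/17); (-1, -4) → (-4, -1); (1, 3) → (53/17, 9/17)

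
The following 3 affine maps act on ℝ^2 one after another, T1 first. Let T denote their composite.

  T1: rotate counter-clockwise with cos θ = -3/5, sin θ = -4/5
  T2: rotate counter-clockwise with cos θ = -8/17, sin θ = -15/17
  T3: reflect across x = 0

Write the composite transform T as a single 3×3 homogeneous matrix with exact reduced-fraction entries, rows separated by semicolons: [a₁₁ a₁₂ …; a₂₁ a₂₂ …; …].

T = [36/85 77/85 0; 77/85 -36/85 0; 0 0 1]

T1 = [-3/5 4/5 0; -4/5 -3/5 0; 0 0 1]
T2·T1 = [-36/85 -77/85 0; 77/85 -36/85 0; 0 0 1]
T3·…·T1 = [36/85 77/85 0; 77/85 -36/85 0; 0 0 1]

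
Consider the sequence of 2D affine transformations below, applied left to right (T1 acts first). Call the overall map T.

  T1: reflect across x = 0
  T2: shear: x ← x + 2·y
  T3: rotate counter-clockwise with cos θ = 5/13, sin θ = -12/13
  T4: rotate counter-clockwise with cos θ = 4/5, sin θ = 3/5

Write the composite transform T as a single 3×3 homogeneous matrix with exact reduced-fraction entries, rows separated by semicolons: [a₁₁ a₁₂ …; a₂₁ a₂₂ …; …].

T1 = [-1 0 0; 0 1 0; 0 0 1]
T2·T1 = [-1 2 0; 0 1 0; 0 0 1]
T3·…·T1 = [-5/13 22/13 0; 12/13 -19/13 0; 0 0 1]
T4·…·T1 = [-56/65 29/13 0; 33/65 -2/13 0; 0 0 1]

T = [-56/65 29/13 0; 33/65 -2/13 0; 0 0 1]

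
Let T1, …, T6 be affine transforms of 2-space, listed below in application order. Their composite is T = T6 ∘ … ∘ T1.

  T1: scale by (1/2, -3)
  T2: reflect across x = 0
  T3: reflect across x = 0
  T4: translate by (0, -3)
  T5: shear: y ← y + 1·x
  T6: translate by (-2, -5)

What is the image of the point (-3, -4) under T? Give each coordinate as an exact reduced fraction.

T1 scale by (1/2, -3): (-3, -4) → (-3/2, 12)
T2 reflect across x = 0: (-3/2, 12) → (3/2, 12)
T3 reflect across x = 0: (3/2, 12) → (-3/2, 12)
T4 translate by (0, -3): (-3/2, 12) → (-3/2, 9)
T5 shear: y ← y + 1·x: (-3/2, 9) → (-3/2, 15/2)
T6 translate by (-2, -5): (-3/2, 15/2) → (-7/2, 5/2)

T(p) = (-7/2, 5/2)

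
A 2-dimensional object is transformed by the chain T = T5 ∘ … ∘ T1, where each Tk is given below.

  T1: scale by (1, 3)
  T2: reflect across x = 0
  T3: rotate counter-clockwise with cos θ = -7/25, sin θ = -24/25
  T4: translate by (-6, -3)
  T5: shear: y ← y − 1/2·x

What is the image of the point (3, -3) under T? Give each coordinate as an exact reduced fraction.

T1 scale by (1, 3): (3, -3) → (3, -9)
T2 reflect across x = 0: (3, -9) → (-3, -9)
T3 rotate counter-clockwise with cos θ = -7/25, sin θ = -24/25: (-3, -9) → (-39/5, 27/5)
T4 translate by (-6, -3): (-39/5, 27/5) → (-69/5, 12/5)
T5 shear: y ← y − 1/2·x: (-69/5, 12/5) → (-69/5, 93/10)

T(p) = (-69/5, 93/10)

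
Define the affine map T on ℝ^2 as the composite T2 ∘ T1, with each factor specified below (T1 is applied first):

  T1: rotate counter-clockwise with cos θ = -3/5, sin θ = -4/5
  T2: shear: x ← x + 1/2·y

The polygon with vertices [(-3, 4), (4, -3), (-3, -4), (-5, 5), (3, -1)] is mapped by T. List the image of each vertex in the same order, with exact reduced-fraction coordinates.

T1 rotate counter-clockwise with cos θ = -3/5, sin θ = -4/5: (-3, 4) → (5, 0); (4, -3) → (-24/5, -7/5); (-3, -4) → (-7/5, 24/5); (-5, 5) → (7, 1); (3, -1) → (-13/5, -9/5)
T2 shear: x ← x + 1/2·y: (5, 0) → (5, 0); (-24/5, -7/5) → (-11/2, -7/5); (-7/5, 24/5) → (1, 24/5); (7, 1) → (15/2, 1); (-13/5, -9/5) → (-7/2, -9/5)

image vertices: (5, 0), (-11/2, -7/5), (1, 24/5), (15/2, 1), (-7/2, -9/5)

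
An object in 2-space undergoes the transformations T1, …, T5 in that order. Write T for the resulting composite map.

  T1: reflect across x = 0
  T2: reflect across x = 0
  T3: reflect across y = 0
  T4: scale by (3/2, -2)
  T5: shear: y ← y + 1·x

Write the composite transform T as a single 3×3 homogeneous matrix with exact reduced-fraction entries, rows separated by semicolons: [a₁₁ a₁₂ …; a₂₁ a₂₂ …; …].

T1 = [-1 0 0; 0 1 0; 0 0 1]
T2·T1 = [1 0 0; 0 1 0; 0 0 1]
T3·…·T1 = [1 0 0; 0 -1 0; 0 0 1]
T4·…·T1 = [3/2 0 0; 0 2 0; 0 0 1]
T5·…·T1 = [3/2 0 0; 3/2 2 0; 0 0 1]

T = [3/2 0 0; 3/2 2 0; 0 0 1]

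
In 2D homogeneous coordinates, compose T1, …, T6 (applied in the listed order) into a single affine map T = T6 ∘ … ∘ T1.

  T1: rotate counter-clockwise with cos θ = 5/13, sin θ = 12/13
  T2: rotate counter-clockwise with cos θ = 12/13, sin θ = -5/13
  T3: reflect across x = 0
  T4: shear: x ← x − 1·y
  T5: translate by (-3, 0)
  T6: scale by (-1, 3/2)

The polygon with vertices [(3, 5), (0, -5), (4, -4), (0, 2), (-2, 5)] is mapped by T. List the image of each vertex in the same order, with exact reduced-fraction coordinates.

T1 rotate counter-clockwise with cos θ = 5/13, sin θ = 12/13: (3, 5) → (-45/13, 61/13); (0, -5) → (60/13, -25/13); (4, -4) → (68/13, 28/13); (0, 2) → (-24/13, 10/13); (-2, 5) → (-70/13, 1/13)
T2 rotate counter-clockwise with cos θ = 12/13, sin θ = -5/13: (-45/13, 61/13) → (-235/169, 957/169); (60/13, -25/13) → (595/169, -600/169); (68/13, 28/13) → (956/169, -4/169); (-24/13, 10/13) → (-238/169, 240/169); (-70/13, 1/13) → (-835/169, 362/169)
T3 reflect across x = 0: (-235/169, 957/169) → (235/169, 957/169); (595/169, -600/169) → (-595/169, -600/169); (956/169, -4/169) → (-956/169, -4/169); (-238/169, 240/169) → (238/169, 240/169); (-835/169, 362/169) → (835/169, 362/169)
T4 shear: x ← x − 1·y: (235/169, 957/169) → (-722/169, 957/169); (-595/169, -600/169) → (5/169, -600/169); (-956/169, -4/169) → (-952/169, -4/169); (238/169, 240/169) → (-2/169, 240/169); (835/169, 362/169) → (473/169, 362/169)
T5 translate by (-3, 0): (-722/169, 957/169) → (-1229/169, 957/169); (5/169, -600/169) → (-502/169, -600/169); (-952/169, -4/169) → (-1459/169, -4/169); (-2/169, 240/169) → (-509/169, 240/169); (473/169, 362/169) → (-34/169, 362/169)
T6 scale by (-1, 3/2): (-1229/169, 957/169) → (1229/169, 2871/338); (-502/169, -600/169) → (502/169, -900/169); (-1459/169, -4/169) → (1459/169, -6/169); (-509/169, 240/169) → (509/169, 360/169); (-34/169, 362/169) → (34/169, 543/169)

image vertices: (1229/169, 2871/338), (502/169, -900/169), (1459/169, -6/169), (509/169, 360/169), (34/169, 543/169)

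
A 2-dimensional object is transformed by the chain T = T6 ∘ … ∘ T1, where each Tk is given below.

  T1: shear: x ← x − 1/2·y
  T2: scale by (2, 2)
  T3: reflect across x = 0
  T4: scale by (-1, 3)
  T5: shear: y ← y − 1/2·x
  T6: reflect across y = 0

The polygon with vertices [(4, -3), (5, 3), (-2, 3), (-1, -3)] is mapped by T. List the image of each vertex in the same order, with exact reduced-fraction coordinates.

image vertices: (11, 47/2), (7, -29/2), (-7, -43/2), (1, 37/2)

T1 shear: x ← x − 1/2·y: (4, -3) → (11/2, -3); (5, 3) → (7/2, 3); (-2, 3) → (-7/2, 3); (-1, -3) → (1/2, -3)
T2 scale by (2, 2): (11/2, -3) → (11, -6); (7/2, 3) → (7, 6); (-7/2, 3) → (-7, 6); (1/2, -3) → (1, -6)
T3 reflect across x = 0: (11, -6) → (-11, -6); (7, 6) → (-7, 6); (-7, 6) → (7, 6); (1, -6) → (-1, -6)
T4 scale by (-1, 3): (-11, -6) → (11, -18); (-7, 6) → (7, 18); (7, 6) → (-7, 18); (-1, -6) → (1, -18)
T5 shear: y ← y − 1/2·x: (11, -18) → (11, -47/2); (7, 18) → (7, 29/2); (-7, 18) → (-7, 43/2); (1, -18) → (1, -37/2)
T6 reflect across y = 0: (11, -47/2) → (11, 47/2); (7, 29/2) → (7, -29/2); (-7, 43/2) → (-7, -43/2); (1, -37/2) → (1, 37/2)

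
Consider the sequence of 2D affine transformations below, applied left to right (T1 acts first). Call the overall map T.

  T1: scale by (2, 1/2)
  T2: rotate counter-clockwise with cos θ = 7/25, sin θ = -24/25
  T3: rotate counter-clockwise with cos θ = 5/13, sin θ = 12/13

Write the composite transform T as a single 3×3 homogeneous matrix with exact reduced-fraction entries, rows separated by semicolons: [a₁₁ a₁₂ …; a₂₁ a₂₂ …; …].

T1 = [2 0 0; 0 1/2 0; 0 0 1]
T2·T1 = [14/25 12/25 0; -48/25 7/50 0; 0 0 1]
T3·…·T1 = [646/325 18/325 0; -72/325 323/650 0; 0 0 1]

T = [646/325 18/325 0; -72/325 323/650 0; 0 0 1]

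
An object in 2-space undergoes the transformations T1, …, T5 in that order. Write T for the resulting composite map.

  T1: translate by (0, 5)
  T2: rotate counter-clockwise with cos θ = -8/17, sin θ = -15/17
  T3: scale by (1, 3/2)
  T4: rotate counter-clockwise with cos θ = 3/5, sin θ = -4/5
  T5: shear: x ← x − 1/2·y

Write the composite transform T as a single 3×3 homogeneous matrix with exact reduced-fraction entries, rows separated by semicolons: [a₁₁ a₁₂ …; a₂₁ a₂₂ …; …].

T1 = [1 0 0; 0 1 5; 0 0 1]
T2·T1 = [-8/17 15/17 75/17; -15/17 -8/17 -40/17; 0 0 1]
T3·…·T1 = [-8/17 15/17 75/17; -45/34 -12/17 -60/17; 0 0 1]
T4·…·T1 = [-114/85 -3/85 -3/17; -71/170 -96/85 -96/17; 0 0 1]
T5·…·T1 = [-77/68 9/17 45/17; -71/170 -96/85 -96/17; 0 0 1]

T = [-77/68 9/17 45/17; -71/170 -96/85 -96/17; 0 0 1]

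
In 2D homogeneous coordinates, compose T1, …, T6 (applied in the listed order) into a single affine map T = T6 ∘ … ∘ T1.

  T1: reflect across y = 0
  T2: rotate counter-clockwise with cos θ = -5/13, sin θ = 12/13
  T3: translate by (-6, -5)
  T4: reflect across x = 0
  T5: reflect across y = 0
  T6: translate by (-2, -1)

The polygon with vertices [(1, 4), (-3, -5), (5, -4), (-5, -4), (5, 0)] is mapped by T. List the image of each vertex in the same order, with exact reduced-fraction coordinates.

image vertices: (9/13, 20/13), (97/13, 113/13), (125/13, 12/13), (75/13, 132/13), (77/13, -8/13)

T1 reflect across y = 0: (1, 4) → (1, -4); (-3, -5) → (-3, 5); (5, -4) → (5, 4); (-5, -4) → (-5, 4); (5, 0) → (5, 0)
T2 rotate counter-clockwise with cos θ = -5/13, sin θ = 12/13: (1, -4) → (43/13, 32/13); (-3, 5) → (-45/13, -61/13); (5, 4) → (-73/13, 40/13); (-5, 4) → (-23/13, -80/13); (5, 0) → (-25/13, 60/13)
T3 translate by (-6, -5): (43/13, 32/13) → (-35/13, -33/13); (-45/13, -61/13) → (-123/13, -126/13); (-73/13, 40/13) → (-151/13, -25/13); (-23/13, -80/13) → (-101/13, -145/13); (-25/13, 60/13) → (-103/13, -5/13)
T4 reflect across x = 0: (-35/13, -33/13) → (35/13, -33/13); (-123/13, -126/13) → (123/13, -126/13); (-151/13, -25/13) → (151/13, -25/13); (-101/13, -145/13) → (101/13, -145/13); (-103/13, -5/13) → (103/13, -5/13)
T5 reflect across y = 0: (35/13, -33/13) → (35/13, 33/13); (123/13, -126/13) → (123/13, 126/13); (151/13, -25/13) → (151/13, 25/13); (101/13, -145/13) → (101/13, 145/13); (103/13, -5/13) → (103/13, 5/13)
T6 translate by (-2, -1): (35/13, 33/13) → (9/13, 20/13); (123/13, 126/13) → (97/13, 113/13); (151/13, 25/13) → (125/13, 12/13); (101/13, 145/13) → (75/13, 132/13); (103/13, 5/13) → (77/13, -8/13)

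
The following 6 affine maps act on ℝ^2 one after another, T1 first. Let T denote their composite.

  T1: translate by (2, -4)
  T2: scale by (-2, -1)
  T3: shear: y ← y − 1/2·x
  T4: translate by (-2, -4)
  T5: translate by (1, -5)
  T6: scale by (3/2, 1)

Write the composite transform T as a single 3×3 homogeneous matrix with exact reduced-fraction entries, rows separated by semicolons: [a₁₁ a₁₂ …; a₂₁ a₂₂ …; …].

T = [-3 0 -15/2; 1 -1 -3; 0 0 1]

T1 = [1 0 2; 0 1 -4; 0 0 1]
T2·T1 = [-2 0 -4; 0 -1 4; 0 0 1]
T3·…·T1 = [-2 0 -4; 1 -1 6; 0 0 1]
T4·…·T1 = [-2 0 -6; 1 -1 2; 0 0 1]
T5·…·T1 = [-2 0 -5; 1 -1 -3; 0 0 1]
T6·…·T1 = [-3 0 -15/2; 1 -1 -3; 0 0 1]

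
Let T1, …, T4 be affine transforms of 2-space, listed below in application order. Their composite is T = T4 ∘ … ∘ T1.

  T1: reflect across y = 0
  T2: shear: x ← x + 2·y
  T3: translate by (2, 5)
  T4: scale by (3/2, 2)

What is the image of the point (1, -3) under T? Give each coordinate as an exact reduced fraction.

T(p) = (27/2, 16)

T1 reflect across y = 0: (1, -3) → (1, 3)
T2 shear: x ← x + 2·y: (1, 3) → (7, 3)
T3 translate by (2, 5): (7, 3) → (9, 8)
T4 scale by (3/2, 2): (9, 8) → (27/2, 16)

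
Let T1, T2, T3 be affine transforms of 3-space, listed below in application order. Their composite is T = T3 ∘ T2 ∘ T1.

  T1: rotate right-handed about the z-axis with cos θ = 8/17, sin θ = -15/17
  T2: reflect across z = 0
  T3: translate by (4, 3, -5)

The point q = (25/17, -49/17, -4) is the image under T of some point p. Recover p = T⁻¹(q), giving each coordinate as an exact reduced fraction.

p = (4, -5, -1)

T1 = [8/17 15/17 0 0; -15/17 8/17 0 0; 0 0 1 0; 0 0 0 1]
T2·T1 = [8/17 15/17 0 0; -15/17 8/17 0 0; 0 0 -1 0; 0 0 0 1]
T3·…·T1 = [8/17 15/17 0 4; -15/17 8/17 0 3; 0 0 -1 -5; 0 0 0 1]
det M = -1; M⁻¹ = [8/17 -15/17 0 13/17; 15/17 8/17 0 -84/17; 0 0 -1 -5; 0 0 0 1]
M⁻¹ · (25/17, -49/17, -4)ᵀ = (4, -5, -1)ᵀ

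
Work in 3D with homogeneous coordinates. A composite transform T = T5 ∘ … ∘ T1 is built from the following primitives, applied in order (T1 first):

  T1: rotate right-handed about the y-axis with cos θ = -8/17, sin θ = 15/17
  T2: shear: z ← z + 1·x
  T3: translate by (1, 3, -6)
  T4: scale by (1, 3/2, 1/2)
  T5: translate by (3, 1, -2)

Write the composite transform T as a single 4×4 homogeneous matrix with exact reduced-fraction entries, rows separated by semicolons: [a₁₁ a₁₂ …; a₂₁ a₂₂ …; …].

T = [-8/17 0 15/17 4; 0 3/2 0 11/2; -23/34 0 7/34 -5; 0 0 0 1]

T1 = [-8/17 0 15/17 0; 0 1 0 0; -15/17 0 -8/17 0; 0 0 0 1]
T2·T1 = [-8/17 0 15/17 0; 0 1 0 0; -23/17 0 7/17 0; 0 0 0 1]
T3·…·T1 = [-8/17 0 15/17 1; 0 1 0 3; -23/17 0 7/17 -6; 0 0 0 1]
T4·…·T1 = [-8/17 0 15/17 1; 0 3/2 0 9/2; -23/34 0 7/34 -3; 0 0 0 1]
T5·…·T1 = [-8/17 0 15/17 4; 0 3/2 0 11/2; -23/34 0 7/34 -5; 0 0 0 1]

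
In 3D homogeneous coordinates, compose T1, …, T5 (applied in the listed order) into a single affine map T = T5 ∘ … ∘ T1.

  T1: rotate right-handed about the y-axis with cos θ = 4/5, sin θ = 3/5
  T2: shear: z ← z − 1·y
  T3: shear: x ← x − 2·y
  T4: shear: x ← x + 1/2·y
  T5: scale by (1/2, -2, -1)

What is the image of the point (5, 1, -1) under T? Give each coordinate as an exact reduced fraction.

T1 rotate right-handed about the y-axis with cos θ = 4/5, sin θ = 3/5: (5, 1, -1) → (17/5, 1, -19/5)
T2 shear: z ← z − 1·y: (17/5, 1, -19/5) → (17/5, 1, -24/5)
T3 shear: x ← x − 2·y: (17/5, 1, -24/5) → (7/5, 1, -24/5)
T4 shear: x ← x + 1/2·y: (7/5, 1, -24/5) → (19/10, 1, -24/5)
T5 scale by (1/2, -2, -1): (19/10, 1, -24/5) → (19/20, -2, 24/5)

T(p) = (19/20, -2, 24/5)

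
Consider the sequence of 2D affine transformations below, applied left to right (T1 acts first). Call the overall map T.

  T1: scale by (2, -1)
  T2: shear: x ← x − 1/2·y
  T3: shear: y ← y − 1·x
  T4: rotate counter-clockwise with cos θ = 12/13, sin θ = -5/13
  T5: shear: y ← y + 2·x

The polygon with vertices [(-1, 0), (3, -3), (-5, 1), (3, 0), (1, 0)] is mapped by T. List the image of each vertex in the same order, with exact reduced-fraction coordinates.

T1 scale by (2, -1): (-1, 0) → (-2, 0); (3, -3) → (6, 3); (-5, 1) → (-10, -1); (3, 0) → (6, 0); (1, 0) → (2, 0)
T2 shear: x ← x − 1/2·y: (-2, 0) → (-2, 0); (6, 3) → (9/2, 3); (-10, -1) → (-19/2, -1); (6, 0) → (6, 0); (2, 0) → (2, 0)
T3 shear: y ← y − 1·x: (-2, 0) → (-2, 2); (9/2, 3) → (9/2, -3/2); (-19/2, -1) → (-19/2, 17/2); (6, 0) → (6, -6); (2, 0) → (2, -2)
T4 rotate counter-clockwise with cos θ = 12/13, sin θ = -5/13: (-2, 2) → (-14/13, 34/13); (9/2, -3/2) → (93/26, -81/26); (-19/2, 17/2) → (-11/2, 23/2); (6, -6) → (42/13, -102/13); (2, -2) → (14/13, -34/13)
T5 shear: y ← y + 2·x: (-14/13, 34/13) → (-14/13, 6/13); (93/26, -81/26) → (93/26, 105/26); (-11/2, 23/2) → (-11/2, 1/2); (42/13, -102/13) → (42/13, -18/13); (14/13, -34/13) → (14/13, -6/13)

image vertices: (-14/13, 6/13), (93/26, 105/26), (-11/2, 1/2), (42/13, -18/13), (14/13, -6/13)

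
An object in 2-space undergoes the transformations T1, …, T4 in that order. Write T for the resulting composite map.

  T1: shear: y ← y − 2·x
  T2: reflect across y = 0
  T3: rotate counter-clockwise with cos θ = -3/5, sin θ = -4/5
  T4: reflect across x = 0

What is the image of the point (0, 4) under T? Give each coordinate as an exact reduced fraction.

T(p) = (16/5, 12/5)

T1 shear: y ← y − 2·x: (0, 4) → (0, 4)
T2 reflect across y = 0: (0, 4) → (0, -4)
T3 rotate counter-clockwise with cos θ = -3/5, sin θ = -4/5: (0, -4) → (-16/5, 12/5)
T4 reflect across x = 0: (-16/5, 12/5) → (16/5, 12/5)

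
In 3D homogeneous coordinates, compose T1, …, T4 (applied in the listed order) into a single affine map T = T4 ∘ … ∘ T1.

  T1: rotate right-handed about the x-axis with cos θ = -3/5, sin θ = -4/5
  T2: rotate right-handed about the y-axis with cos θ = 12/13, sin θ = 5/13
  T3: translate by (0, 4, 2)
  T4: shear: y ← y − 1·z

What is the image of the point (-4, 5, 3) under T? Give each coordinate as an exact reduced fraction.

T1 rotate right-handed about the x-axis with cos θ = -3/5, sin θ = -4/5: (-4, 5, 3) → (-4, -3/5, -29/5)
T2 rotate right-handed about the y-axis with cos θ = 12/13, sin θ = 5/13: (-4, -3/5, -29/5) → (-77/13, -3/5, -248/65)
T3 translate by (0, 4, 2): (-77/13, -3/5, -248/65) → (-77/13, 17/5, -118/65)
T4 shear: y ← y − 1·z: (-77/13, 17/5, -118/65) → (-77/13, 339/65, -118/65)

T(p) = (-77/13, 339/65, -118/65)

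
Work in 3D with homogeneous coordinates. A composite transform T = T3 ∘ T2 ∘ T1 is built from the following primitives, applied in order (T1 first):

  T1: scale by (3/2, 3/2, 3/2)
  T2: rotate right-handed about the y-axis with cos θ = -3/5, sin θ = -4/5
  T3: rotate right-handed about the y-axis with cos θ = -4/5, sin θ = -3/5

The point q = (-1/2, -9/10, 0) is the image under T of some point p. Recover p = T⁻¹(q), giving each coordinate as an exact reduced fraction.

T1 = [3/2 0 0 0; 0 3/2 0 0; 0 0 3/2 0; 0 0 0 1]
T2·T1 = [-9/10 0 -6/5 0; 0 3/2 0 0; 6/5 0 -9/10 0; 0 0 0 1]
T3·…·T1 = [0 0 3/2 0; 0 3/2 0 0; -3/2 0 0 0; 0 0 0 1]
det M = 27/8; M⁻¹ = [0 0 -2/3 0; 0 2/3 0 0; 2/3 0 0 0; 0 0 0 1]
M⁻¹ · (-1/2, -9/10, 0)ᵀ = (0, -3/5, -1/3)ᵀ

p = (0, -3/5, -1/3)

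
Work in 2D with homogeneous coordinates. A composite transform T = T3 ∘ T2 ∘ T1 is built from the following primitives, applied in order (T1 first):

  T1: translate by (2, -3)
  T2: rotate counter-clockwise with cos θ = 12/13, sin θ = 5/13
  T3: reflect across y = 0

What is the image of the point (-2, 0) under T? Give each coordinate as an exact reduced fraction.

T1 translate by (2, -3): (-2, 0) → (0, -3)
T2 rotate counter-clockwise with cos θ = 12/13, sin θ = 5/13: (0, -3) → (15/13, -36/13)
T3 reflect across y = 0: (15/13, -36/13) → (15/13, 36/13)

T(p) = (15/13, 36/13)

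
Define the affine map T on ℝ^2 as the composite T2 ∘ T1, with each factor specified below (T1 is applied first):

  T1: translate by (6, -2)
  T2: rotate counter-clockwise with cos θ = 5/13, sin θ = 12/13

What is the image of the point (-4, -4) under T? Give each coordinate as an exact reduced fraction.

T1 translate by (6, -2): (-4, -4) → (2, -6)
T2 rotate counter-clockwise with cos θ = 5/13, sin θ = 12/13: (2, -6) → (82/13, -6/13)

T(p) = (82/13, -6/13)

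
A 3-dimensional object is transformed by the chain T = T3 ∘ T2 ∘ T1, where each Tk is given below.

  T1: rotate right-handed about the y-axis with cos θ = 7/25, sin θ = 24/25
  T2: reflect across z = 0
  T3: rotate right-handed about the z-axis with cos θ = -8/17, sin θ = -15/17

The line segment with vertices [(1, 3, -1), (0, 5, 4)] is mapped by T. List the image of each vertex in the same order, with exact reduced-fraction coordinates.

image vertices: (1261/425, -69/85, 31/25), (1107/425, -488/85, -28/25)

T1 rotate right-handed about the y-axis with cos θ = 7/25, sin θ = 24/25: (1, 3, -1) → (-17/25, 3, -31/25); (0, 5, 4) → (96/25, 5, 28/25)
T2 reflect across z = 0: (-17/25, 3, -31/25) → (-17/25, 3, 31/25); (96/25, 5, 28/25) → (96/25, 5, -28/25)
T3 rotate right-handed about the z-axis with cos θ = -8/17, sin θ = -15/17: (-17/25, 3, 31/25) → (1261/425, -69/85, 31/25); (96/25, 5, -28/25) → (1107/425, -488/85, -28/25)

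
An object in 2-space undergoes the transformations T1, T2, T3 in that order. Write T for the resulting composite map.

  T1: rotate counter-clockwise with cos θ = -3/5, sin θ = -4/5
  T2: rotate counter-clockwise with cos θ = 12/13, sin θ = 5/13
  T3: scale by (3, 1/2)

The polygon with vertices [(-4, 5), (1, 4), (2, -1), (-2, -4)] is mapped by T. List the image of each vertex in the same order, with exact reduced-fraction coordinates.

image vertices: (1137/65, 86/65), (708/65, -127/130), (-57/13, -11/13), (-132/13, 19/13)

T1 rotate counter-clockwise with cos θ = -3/5, sin θ = -4/5: (-4, 5) → (32/5, 1/5); (1, 4) → (13/5, -16/5); (2, -1) → (-2, -1); (-2, -4) → (-2, 4)
T2 rotate counter-clockwise with cos θ = 12/13, sin θ = 5/13: (32/5, 1/5) → (379/65, 172/65); (13/5, -16/5) → (236/65, -127/65); (-2, -1) → (-19/13, -22/13); (-2, 4) → (-44/13, 38/13)
T3 scale by (3, 1/2): (379/65, 172/65) → (1137/65, 86/65); (236/65, -127/65) → (708/65, -127/130); (-19/13, -22/13) → (-57/13, -11/13); (-44/13, 38/13) → (-132/13, 19/13)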